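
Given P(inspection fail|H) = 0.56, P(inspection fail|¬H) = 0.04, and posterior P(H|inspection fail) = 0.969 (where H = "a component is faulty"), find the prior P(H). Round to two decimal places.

In odds form, posterior odds = prior odds × likelihood ratio, so prior odds = posterior odds ÷ LR.
Posterior odds = 0.969/(1−0.969) = 31.2581. LR = 0.56/0.04 = 14.0000.
Prior odds = 31.2581/14.0000 = 2.2327, so P(H) = 2.2327/(1+2.2327) ≈ 0.69.

P(H) = 0.69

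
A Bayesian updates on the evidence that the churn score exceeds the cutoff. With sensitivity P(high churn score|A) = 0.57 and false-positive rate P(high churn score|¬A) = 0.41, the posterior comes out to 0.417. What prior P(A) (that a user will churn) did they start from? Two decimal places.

In odds form, posterior odds = prior odds × likelihood ratio, so prior odds = posterior odds ÷ LR.
Posterior odds = 0.417/(1−0.417) = 0.7153. LR = 0.57/0.41 = 1.3902.
Prior odds = 0.7153/1.3902 = 0.5145, so P(A) = 0.5145/(1+0.5145) ≈ 0.34.

P(A) = 0.34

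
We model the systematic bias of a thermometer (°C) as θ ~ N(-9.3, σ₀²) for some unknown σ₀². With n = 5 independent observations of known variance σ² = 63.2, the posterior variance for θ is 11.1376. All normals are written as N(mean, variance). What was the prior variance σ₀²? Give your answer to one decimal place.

For the Normal–Normal model with known σ², precisions add: τ_n = τ₀ + n/σ².
So 1/σ₀² = 1/11.1376 − 5/63.2 = 0.089786 − 0.079114 = 0.010672.
Hence σ₀² = 1/0.010672 ≈ 93.7.

σ₀² = 93.7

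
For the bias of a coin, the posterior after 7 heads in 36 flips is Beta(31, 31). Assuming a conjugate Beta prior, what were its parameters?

A Beta(α, β) prior with s successes and f failures in binomial data gives a Beta(α+s, β+f) posterior.
Subtract the data counts: 31−7=24, 31−29=2.

Beta(24, 2)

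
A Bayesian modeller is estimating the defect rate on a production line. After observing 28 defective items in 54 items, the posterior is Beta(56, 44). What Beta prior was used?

Under Beta–binomial conjugacy the posterior parameters are (a+s, b+f).
Subtract the data counts: 56−28=28, 44−26=18.

Beta(28, 18)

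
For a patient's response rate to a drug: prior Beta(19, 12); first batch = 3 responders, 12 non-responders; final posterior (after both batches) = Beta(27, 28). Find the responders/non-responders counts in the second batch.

Because Beta–binomial updating is additive in the counts, the combined data contributed (α_post−α_prior, β_post−β_prior) successes and failures.
Total across both batches: 27−19=8 responders, 28−12=16 non-responders.
Subtract the first batch: 8−3=5 responders and 16−12=4 non-responders.

5 responders and 4 non-responders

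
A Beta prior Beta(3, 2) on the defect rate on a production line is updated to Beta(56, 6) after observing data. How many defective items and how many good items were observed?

A Beta(a, b) prior with s successes and f failures in binomial data gives a Beta(a+s, b+f) posterior.
So s = 56 − 3 = 53 and f = 6 − 2 = 4.

53 defective items and 4 good items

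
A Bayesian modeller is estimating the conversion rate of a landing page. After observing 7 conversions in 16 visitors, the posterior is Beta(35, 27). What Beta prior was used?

Beta(28, 18)

A Beta(a, b) prior with s successes and f failures in binomial data gives a Beta(a+s, b+f) posterior.
So a = 35 − 7 = 28 and b = 27 − 9 = 18.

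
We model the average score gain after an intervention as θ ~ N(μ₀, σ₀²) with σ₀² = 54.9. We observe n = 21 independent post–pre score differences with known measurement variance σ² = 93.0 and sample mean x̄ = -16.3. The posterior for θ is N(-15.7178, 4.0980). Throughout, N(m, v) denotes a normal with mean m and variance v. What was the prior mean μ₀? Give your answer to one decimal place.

μ₀ = -8.5

The posterior mean is a precision-weighted average: μ_n = (τ₀μ₀ + τ_data·x̄)/(τ₀+τ_data), with τ₀=1/σ₀² and τ_data=n/σ².
Here τ₀ = 1/54.9 = 0.018215 and τ_data = 21/93.0 = 0.225806, so τ_n = 0.244021.
Rearranging for μ₀: μ₀ = (μ_n·τ_n − τ_data·x̄)/τ₀ = (-15.7178·0.244021 − 0.225806·-16.3) / 0.018215 = -0.154835/0.018215 ≈ -8.5.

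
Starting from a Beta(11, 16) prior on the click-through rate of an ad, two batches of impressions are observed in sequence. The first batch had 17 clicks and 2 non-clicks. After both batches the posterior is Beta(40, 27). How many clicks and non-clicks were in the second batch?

12 clicks and 9 non-clicks

Because Beta–binomial updating is additive in the counts, the combined data contributed (α_post−α_prior, β_post−β_prior) successes and failures.
Total across both batches: 40−11=29 clicks, 27−16=11 non-clicks.
Subtract the first batch: 29−17=12 clicks and 11−2=9 non-clicks.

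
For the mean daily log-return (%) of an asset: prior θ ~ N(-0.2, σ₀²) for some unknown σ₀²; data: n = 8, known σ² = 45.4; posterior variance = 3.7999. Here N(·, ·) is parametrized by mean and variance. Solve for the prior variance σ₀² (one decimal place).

σ₀² = 11.5

For the Normal–Normal model with known σ², precisions add: τ_n = τ₀ + n/σ².
So 1/σ₀² = 1/3.7999 − 8/45.4 = 0.263165 − 0.176211 = 0.086954.
Hence σ₀² = 1/0.086954 ≈ 11.5.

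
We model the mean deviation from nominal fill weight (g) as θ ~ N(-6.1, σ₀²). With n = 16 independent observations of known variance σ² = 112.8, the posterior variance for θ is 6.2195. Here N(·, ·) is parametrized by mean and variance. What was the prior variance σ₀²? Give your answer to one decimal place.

σ₀² = 52.8

Posterior precision equals prior precision plus data precision: 1/σ_n² = 1/σ₀² + n/σ².
So 1/σ₀² = 1/6.2195 − 16/112.8 = 0.160785 − 0.141844 = 0.018941.
Hence σ₀² = 1/0.018941 ≈ 52.8.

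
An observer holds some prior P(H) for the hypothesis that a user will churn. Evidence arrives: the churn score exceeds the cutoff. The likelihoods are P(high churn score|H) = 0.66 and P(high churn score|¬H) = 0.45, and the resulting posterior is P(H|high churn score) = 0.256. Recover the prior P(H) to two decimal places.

P(H) = 0.19

Bayes' rule in odds form gives O(H|E) = O(H)·[P(E|H)/P(E|¬H)], hence O(H) = O(H|E)/LR.
Posterior odds = 0.256/(1−0.256) = 0.3441. LR = 0.66/0.45 = 1.4667.
Prior odds = 0.3441/1.4667 = 0.2346, so P(H) = 0.2346/(1+0.2346) ≈ 0.19.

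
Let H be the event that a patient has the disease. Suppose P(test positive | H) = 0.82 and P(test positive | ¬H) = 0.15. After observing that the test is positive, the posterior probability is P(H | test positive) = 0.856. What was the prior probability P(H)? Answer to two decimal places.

Bayes' rule in odds form gives O(H|E) = O(H)·[P(E|H)/P(E|¬H)], hence O(H) = O(H|E)/LR.
Posterior odds = 0.856/(1−0.856) = 5.9444. LR = 0.82/0.15 = 5.4667.
Prior odds = 5.9444/5.4667 = 1.0874, so P(H) = 1.0874/(1+1.0874) ≈ 0.52.

P(H) = 0.52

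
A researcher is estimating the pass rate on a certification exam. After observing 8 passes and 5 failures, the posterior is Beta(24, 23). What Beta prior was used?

A Beta(α, β) prior with s successes and f failures in binomial data gives a Beta(α+s, β+f) posterior.
So α = 24 − 8 = 16 and β = 23 − 5 = 18.

Beta(16, 18)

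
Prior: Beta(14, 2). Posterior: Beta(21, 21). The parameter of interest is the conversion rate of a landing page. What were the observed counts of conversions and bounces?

Beta is conjugate to the binomial likelihood: posterior = Beta(a+s, b+f).
Match parameters: s=21−14=7, f=21−2=19.

7 conversions and 19 bounces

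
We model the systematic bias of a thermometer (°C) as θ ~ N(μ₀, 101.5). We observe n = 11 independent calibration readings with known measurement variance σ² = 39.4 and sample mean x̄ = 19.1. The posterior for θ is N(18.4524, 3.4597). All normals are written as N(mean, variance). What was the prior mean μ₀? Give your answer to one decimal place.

μ₀ = 0.1

With known observation variance, the Normal–Normal posterior has precision τ_n = τ₀ + n/σ² and mean μ_n = (τ₀μ₀ + (n/σ²)x̄)/τ_n.
Here τ₀ = 1/101.5 = 0.009852 and τ_data = 11/39.4 = 0.279188, so τ_n = 0.289040.
Rearranging for μ₀: μ₀ = (μ_n·τ_n − τ_data·x̄)/τ₀ = (18.4524·0.289040 − 0.279188·19.1) / 0.009852 = 0.000991/0.009852 ≈ 0.1.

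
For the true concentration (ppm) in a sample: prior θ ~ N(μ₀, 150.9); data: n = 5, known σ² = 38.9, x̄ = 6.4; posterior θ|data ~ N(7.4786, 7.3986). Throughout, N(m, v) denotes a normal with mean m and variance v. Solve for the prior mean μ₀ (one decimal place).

μ₀ = 28.4

With known observation variance, the Normal–Normal posterior has precision τ_n = τ₀ + n/σ² and mean μ_n = (τ₀μ₀ + (n/σ²)x̄)/τ_n.
Here τ₀ = 1/150.9 = 0.006627 and τ_data = 5/38.9 = 0.128535, so τ_n = 0.135162.
Rearranging for μ₀: μ₀ = (μ_n·τ_n − τ_data·x̄)/τ₀ = (7.4786·0.135162 − 0.128535·6.4) / 0.006627 = 0.188199/0.006627 ≈ 28.4.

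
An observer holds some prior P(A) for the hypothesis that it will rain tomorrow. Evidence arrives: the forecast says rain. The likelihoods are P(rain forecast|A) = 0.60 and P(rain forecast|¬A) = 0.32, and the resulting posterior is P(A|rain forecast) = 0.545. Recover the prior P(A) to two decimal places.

Bayes' rule in odds form gives O(A|E) = O(A)·[P(E|A)/P(E|¬A)], hence O(A) = O(A|E)/LR.
Posterior odds = 0.545/(1−0.545) = 1.1978. LR = 0.60/0.32 = 1.8750.
Prior odds = 1.1978/1.8750 = 0.6388, so P(A) = 0.6388/(1+0.6388) ≈ 0.39.

P(A) = 0.39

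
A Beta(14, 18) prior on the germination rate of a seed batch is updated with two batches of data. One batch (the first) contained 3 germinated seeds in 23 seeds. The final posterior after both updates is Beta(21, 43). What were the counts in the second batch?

4 germinated seeds and 5 non-germinating seeds

Sequential conjugate updates are equivalent to a single update on the pooled data, so total successes = posterior α − prior α and total failures = posterior β − prior β.
Total across both batches: 21−14=7 germinated seeds, 43−18=25 non-germinating seeds.
Subtract the first batch: 7−3=4 germinated seeds and 25−20=5 non-germinating seeds.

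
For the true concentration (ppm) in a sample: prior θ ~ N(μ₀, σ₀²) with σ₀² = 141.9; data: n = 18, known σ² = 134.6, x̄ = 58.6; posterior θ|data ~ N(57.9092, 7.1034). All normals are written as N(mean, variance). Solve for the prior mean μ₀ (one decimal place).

μ₀ = 44.8

With known observation variance, the Normal–Normal posterior has precision τ_n = τ₀ + n/σ² and mean μ_n = (τ₀μ₀ + (n/σ²)x̄)/τ_n.
Here τ₀ = 1/141.9 = 0.007047 and τ_data = 18/134.6 = 0.133730, so τ_n = 0.140777.
Rearranging for μ₀: μ₀ = (μ_n·τ_n − τ_data·x̄)/τ₀ = (57.9092·0.140777 − 0.133730·58.6) / 0.007047 = 0.315705/0.007047 ≈ 44.8.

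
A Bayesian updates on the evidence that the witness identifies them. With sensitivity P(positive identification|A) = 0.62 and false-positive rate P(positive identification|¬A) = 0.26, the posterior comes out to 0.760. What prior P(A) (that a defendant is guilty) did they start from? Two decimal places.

P(A) = 0.57

Bayes' rule in odds form gives O(A|E) = O(A)·[P(E|A)/P(E|¬A)], hence O(A) = O(A|E)/LR.
Posterior odds = 0.760/(1−0.760) = 3.1667. LR = 0.62/0.26 = 2.3846.
Prior odds = 3.1667/2.3846 = 1.3280, so P(A) = 1.3280/(1+1.3280) ≈ 0.57.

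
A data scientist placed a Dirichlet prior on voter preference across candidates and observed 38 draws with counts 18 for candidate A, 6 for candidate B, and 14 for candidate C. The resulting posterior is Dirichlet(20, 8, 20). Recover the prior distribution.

For a Dirichlet(α) prior with multinomial counts c, the posterior is Dirichlet(α + c) componentwise.
Subtract each count from the matching posterior parameter: 20−18=2, 8−6=2, 20−14=6.

Dirichlet(2, 2, 6)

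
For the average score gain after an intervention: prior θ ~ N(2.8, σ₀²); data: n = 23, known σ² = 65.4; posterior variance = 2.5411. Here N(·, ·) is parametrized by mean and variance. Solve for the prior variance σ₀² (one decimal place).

For the Normal–Normal model with known σ², precisions add: τ_n = τ₀ + n/σ².
So 1/σ₀² = 1/2.5411 − 23/65.4 = 0.393530 − 0.351682 = 0.041848.
Hence σ₀² = 1/0.041848 ≈ 23.9.

σ₀² = 23.9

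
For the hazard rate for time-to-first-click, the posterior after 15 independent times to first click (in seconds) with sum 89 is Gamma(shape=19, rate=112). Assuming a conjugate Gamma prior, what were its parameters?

Gamma(shape=4, rate=23)

For an exponential likelihood with a Gamma(α, β) prior on the rate, n observations with total T give posterior Gamma(α+n, β+T).
So α = 19 − 15 = 4 and β = 112 − 89 = 23.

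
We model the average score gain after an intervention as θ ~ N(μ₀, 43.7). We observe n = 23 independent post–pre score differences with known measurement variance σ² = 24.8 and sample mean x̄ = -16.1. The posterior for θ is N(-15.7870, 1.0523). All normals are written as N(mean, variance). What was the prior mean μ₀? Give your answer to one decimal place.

μ₀ = -3.1

With known observation variance, the Normal–Normal posterior has precision τ_n = τ₀ + n/σ² and mean μ_n = (τ₀μ₀ + (n/σ²)x̄)/τ_n.
Here τ₀ = 1/43.7 = 0.022883 and τ_data = 23/24.8 = 0.927419, so τ_n = 0.950302.
Rearranging for μ₀: μ₀ = (μ_n·τ_n − τ_data·x̄)/τ₀ = (-15.7870·0.950302 − 0.927419·-16.1) / 0.022883 = -0.070972/0.022883 ≈ -3.1.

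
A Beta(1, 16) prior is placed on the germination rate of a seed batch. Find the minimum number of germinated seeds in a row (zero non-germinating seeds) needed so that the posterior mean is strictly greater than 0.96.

After k germinated seeds and 0 non-germinating seeds the posterior is Beta(1+k, 16), with mean (1+k)/(1+16+k).
Set (1+k)/(17+k) > 0.96 and solve: k > (0.96·17 − 1)/(1 − 0.96) = 383.000.
The smallest integer exceeding 383.000 is 384.

k = 384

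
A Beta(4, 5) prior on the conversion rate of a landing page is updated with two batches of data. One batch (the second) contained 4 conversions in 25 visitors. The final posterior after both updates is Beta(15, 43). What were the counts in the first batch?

7 conversions and 17 bounces

Sequential conjugate updates are equivalent to a single update on the pooled data, so total successes = posterior α − prior α and total failures = posterior β − prior β.
Total across both batches: 15−4=11 conversions, 43−5=38 bounces.
Subtract the second batch: 11−4=7 conversions and 38−21=17 bounces.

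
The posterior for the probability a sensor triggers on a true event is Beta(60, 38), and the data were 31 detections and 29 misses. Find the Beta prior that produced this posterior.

A Beta(α, β) prior with s successes and f failures in binomial data gives a Beta(α+s, β+f) posterior.
Subtract the data counts: 60−31=29, 38−29=9.

Beta(29, 9)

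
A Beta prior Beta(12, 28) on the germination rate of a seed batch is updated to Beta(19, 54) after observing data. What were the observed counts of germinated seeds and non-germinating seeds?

Beta is conjugate to the binomial likelihood: posterior = Beta(a+s, b+f).
So s = 19 − 12 = 7 and f = 54 − 28 = 26.

7 germinated seeds and 26 non-germinating seeds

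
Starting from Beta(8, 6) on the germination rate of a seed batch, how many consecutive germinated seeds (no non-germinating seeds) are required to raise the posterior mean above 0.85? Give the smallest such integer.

After k germinated seeds and 0 non-germinating seeds the posterior is Beta(8+k, 6), with mean (8+k)/(8+6+k).
Set (8+k)/(14+k) > 0.85 and solve: k > (0.85·14 − 8)/(1 − 0.85) = 26.000.
The smallest integer exceeding 26.000 is 27.

k = 27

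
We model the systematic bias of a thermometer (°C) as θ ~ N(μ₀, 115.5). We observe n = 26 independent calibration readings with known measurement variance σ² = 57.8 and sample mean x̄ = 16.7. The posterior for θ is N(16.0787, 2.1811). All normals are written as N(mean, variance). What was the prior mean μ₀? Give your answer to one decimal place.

μ₀ = -16.2

With known observation variance, the Normal–Normal posterior has precision τ_n = τ₀ + n/σ² and mean μ_n = (τ₀μ₀ + (n/σ²)x̄)/τ_n.
Here τ₀ = 1/115.5 = 0.008658 and τ_data = 26/57.8 = 0.449827, so τ_n = 0.458485.
Rearranging for μ₀: μ₀ = (μ_n·τ_n − τ_data·x̄)/τ₀ = (16.0787·0.458485 − 0.449827·16.7) / 0.008658 = -0.140268/0.008658 ≈ -16.2.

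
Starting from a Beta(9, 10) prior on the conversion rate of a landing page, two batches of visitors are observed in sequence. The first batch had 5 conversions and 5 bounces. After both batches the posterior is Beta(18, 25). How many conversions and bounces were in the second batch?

Sequential conjugate updates are equivalent to a single update on the pooled data, so total successes = posterior α − prior α and total failures = posterior β − prior β.
Total across both batches: 18−9=9 conversions, 25−10=15 bounces.
Subtract the first batch: 9−5=4 conversions and 15−5=10 bounces.

4 conversions and 10 bounces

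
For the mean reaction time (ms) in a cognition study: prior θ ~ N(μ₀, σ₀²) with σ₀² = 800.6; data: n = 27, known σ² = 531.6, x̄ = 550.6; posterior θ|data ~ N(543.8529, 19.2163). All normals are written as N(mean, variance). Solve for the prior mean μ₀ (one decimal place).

μ₀ = 269.5

With known observation variance, the Normal–Normal posterior has precision τ_n = τ₀ + n/σ² and mean μ_n = (τ₀μ₀ + (n/σ²)x̄)/τ_n.
Here τ₀ = 1/800.6 = 0.001249 and τ_data = 27/531.6 = 0.050790, so τ_n = 0.052039.
Rearranging for μ₀: μ₀ = (μ_n·τ_n − τ_data·x̄)/τ₀ = (543.8529·0.052039 − 0.050790·550.6) / 0.001249 = 0.336587/0.001249 ≈ 269.5.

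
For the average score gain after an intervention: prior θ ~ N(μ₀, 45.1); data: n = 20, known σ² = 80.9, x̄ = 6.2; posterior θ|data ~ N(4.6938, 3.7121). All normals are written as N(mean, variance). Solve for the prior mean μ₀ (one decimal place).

μ₀ = -12.1

With known observation variance, the Normal–Normal posterior has precision τ_n = τ₀ + n/σ² and mean μ_n = (τ₀μ₀ + (n/σ²)x̄)/τ_n.
Here τ₀ = 1/45.1 = 0.022173 and τ_data = 20/80.9 = 0.247219, so τ_n = 0.269392.
Rearranging for μ₀: μ₀ = (μ_n·τ_n − τ_data·x̄)/τ₀ = (4.6938·0.269392 − 0.247219·6.2) / 0.022173 = -0.268286/0.022173 ≈ -12.1.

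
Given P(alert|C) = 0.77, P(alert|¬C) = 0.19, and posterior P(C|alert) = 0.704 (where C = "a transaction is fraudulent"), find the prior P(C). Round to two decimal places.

In odds form, posterior odds = prior odds × likelihood ratio, so prior odds = posterior odds ÷ LR.
Posterior odds = 0.704/(1−0.704) = 2.3784. LR = 0.77/0.19 = 4.0526.
Prior odds = 2.3784/4.0526 = 0.5869, so P(C) = 0.5869/(1+0.5869) ≈ 0.37.

P(C) = 0.37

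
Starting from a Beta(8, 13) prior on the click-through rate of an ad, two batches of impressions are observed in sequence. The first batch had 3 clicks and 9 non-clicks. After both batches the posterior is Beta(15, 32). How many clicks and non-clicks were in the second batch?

4 clicks and 10 non-clicks

Sequential conjugate updates are equivalent to a single update on the pooled data, so total successes = posterior α − prior α and total failures = posterior β − prior β.
Total across both batches: 15−8=7 clicks, 32−13=19 non-clicks.
Subtract the first batch: 7−3=4 clicks and 19−9=10 non-clicks.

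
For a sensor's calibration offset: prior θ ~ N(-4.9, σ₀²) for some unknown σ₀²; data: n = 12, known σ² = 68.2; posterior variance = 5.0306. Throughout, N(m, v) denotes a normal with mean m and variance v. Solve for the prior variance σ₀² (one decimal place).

σ₀² = 43.8

Posterior precision equals prior precision plus data precision: 1/σ_n² = 1/σ₀² + n/σ².
So 1/σ₀² = 1/5.0306 − 12/68.2 = 0.198783 − 0.175953 = 0.022830.
Hence σ₀² = 1/0.022830 ≈ 43.8.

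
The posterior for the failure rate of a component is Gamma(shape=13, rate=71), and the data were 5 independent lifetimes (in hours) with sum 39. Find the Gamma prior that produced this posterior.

Gamma(shape=8, rate=32)

Gamma–exponential conjugacy: posterior shape = α + n, posterior rate = β + Σtᵢ.
So α = 13 − 5 = 8 and β = 71 − 39 = 32.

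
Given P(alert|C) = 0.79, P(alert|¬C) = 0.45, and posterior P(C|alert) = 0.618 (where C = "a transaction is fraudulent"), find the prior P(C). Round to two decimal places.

Bayes' rule in odds form gives O(C|E) = O(C)·[P(E|C)/P(E|¬C)], hence O(C) = O(C|E)/LR.
Posterior odds = 0.618/(1−0.618) = 1.6178. LR = 0.79/0.45 = 1.7556.
Prior odds = 1.6178/1.7556 = 0.9215, so P(C) = 0.9215/(1+0.9215) ≈ 0.48.

P(C) = 0.48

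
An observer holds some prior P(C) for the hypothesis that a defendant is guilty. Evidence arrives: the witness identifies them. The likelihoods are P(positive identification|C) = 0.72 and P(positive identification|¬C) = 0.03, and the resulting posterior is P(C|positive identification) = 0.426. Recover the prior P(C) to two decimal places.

In odds form, posterior odds = prior odds × likelihood ratio, so prior odds = posterior odds ÷ LR.
Posterior odds = 0.426/(1−0.426) = 0.7422. LR = 0.72/0.03 = 24.0000.
Prior odds = 0.7422/24.0000 = 0.0309, so P(C) = 0.0309/(1+0.0309) ≈ 0.03.

P(C) = 0.03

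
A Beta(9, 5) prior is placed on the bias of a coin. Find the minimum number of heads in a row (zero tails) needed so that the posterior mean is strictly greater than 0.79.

k = 10

After k heads and 0 tails the posterior is Beta(9+k, 5), with mean (9+k)/(9+5+k).
Set (9+k)/(14+k) > 0.79 and solve: k > (0.79·14 − 9)/(1 − 0.79) = 9.810.
The smallest integer exceeding 9.810 is 10, and checking k=10: (19)/(24) = 0.7917 > 0.79.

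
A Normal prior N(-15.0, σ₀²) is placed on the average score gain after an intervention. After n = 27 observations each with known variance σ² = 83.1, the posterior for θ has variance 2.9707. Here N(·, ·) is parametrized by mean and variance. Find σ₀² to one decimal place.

For the Normal–Normal model with known σ², precisions add: τ_n = τ₀ + n/σ².
So 1/σ₀² = 1/2.9707 − 27/83.1 = 0.336621 − 0.324910 = 0.011711.
Hence σ₀² = 1/0.011711 ≈ 85.4.

σ₀² = 85.4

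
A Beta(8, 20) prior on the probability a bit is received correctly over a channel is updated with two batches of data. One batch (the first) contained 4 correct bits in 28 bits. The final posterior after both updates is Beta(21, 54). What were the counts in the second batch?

Because Beta–binomial updating is additive in the counts, the combined data contributed (α_post−α_prior, β_post−β_prior) successes and failures.
Total across both batches: 21−8=13 correct bits, 54−20=34 errors.
Subtract the first batch: 13−4=9 correct bits and 34−24=10 errors.

9 correct bits and 10 errors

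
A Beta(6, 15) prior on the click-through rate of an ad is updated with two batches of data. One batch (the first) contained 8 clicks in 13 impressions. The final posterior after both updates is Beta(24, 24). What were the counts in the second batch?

10 clicks and 4 non-clicks

Sequential conjugate updates are equivalent to a single update on the pooled data, so total successes = posterior α − prior α and total failures = posterior β − prior β.
Total across both batches: 24−6=18 clicks, 24−15=9 non-clicks.
Subtract the first batch: 18−8=10 clicks and 9−5=4 non-clicks.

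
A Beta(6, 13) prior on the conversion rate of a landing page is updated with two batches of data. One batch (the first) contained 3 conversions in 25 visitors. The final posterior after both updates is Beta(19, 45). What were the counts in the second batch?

10 conversions and 10 bounces

Sequential conjugate updates are equivalent to a single update on the pooled data, so total successes = posterior α − prior α and total failures = posterior β − prior β.
Total across both batches: 19−6=13 conversions, 45−13=32 bounces.
Subtract the first batch: 13−3=10 conversions and 32−22=10 bounces.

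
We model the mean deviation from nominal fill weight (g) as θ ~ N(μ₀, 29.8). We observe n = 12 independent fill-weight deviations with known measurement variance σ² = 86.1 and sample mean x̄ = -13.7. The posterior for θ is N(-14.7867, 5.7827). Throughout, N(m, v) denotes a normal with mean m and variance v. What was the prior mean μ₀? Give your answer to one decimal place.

μ₀ = -19.3

With known observation variance, the Normal–Normal posterior has precision τ_n = τ₀ + n/σ² and mean μ_n = (τ₀μ₀ + (n/σ²)x̄)/τ_n.
Here τ₀ = 1/29.8 = 0.033557 and τ_data = 12/86.1 = 0.139373, so τ_n = 0.172930.
Rearranging for μ₀: μ₀ = (μ_n·τ_n − τ_data·x̄)/τ₀ = (-14.7867·0.172930 − 0.139373·-13.7) / 0.033557 = -0.647654/0.033557 ≈ -19.3.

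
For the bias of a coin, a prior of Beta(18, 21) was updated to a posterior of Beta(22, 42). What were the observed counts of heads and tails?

4 heads and 21 tails

Under Beta–binomial conjugacy the posterior parameters are (α+s, β+f).
So s = 22 − 18 = 4 and f = 42 − 21 = 21.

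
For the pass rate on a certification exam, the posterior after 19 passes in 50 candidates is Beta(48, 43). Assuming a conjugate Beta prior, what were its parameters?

Beta is conjugate to the binomial likelihood: posterior = Beta(a+s, b+f).
So a = 48 − 19 = 29 and b = 43 − 31 = 12.

Beta(29, 12)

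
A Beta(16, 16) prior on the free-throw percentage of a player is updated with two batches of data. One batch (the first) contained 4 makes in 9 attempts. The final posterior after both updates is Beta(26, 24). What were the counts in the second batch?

6 makes and 3 misses

Because Beta–binomial updating is additive in the counts, the combined data contributed (α_post−α_prior, β_post−β_prior) successes and failures.
Total across both batches: 26−16=10 makes, 24−16=8 misses.
Subtract the first batch: 10−4=6 makes and 8−5=3 misses.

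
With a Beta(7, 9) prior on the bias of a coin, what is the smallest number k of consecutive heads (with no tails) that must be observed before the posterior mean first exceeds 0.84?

After k heads and 0 tails the posterior is Beta(7+k, 9), with mean (7+k)/(7+9+k).
Set (7+k)/(16+k) > 0.84 and solve: k > (0.84·16 − 7)/(1 − 0.84) = 40.250.
The smallest integer exceeding 40.250 is 41.

k = 41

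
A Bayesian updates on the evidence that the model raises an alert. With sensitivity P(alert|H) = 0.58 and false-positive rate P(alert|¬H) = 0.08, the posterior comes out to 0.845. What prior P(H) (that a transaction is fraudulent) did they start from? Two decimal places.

Bayes' rule in odds form gives O(H|E) = O(H)·[P(E|H)/P(E|¬H)], hence O(H) = O(H|E)/LR.
Posterior odds = 0.845/(1−0.845) = 5.4516. LR = 0.58/0.08 = 7.2500.
Prior odds = 5.4516/7.2500 = 0.7519, so P(H) = 0.7519/(1+0.7519) ≈ 0.43.

P(H) = 0.43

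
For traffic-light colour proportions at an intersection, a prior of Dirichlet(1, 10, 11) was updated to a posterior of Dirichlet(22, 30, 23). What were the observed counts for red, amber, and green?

For a Dirichlet(α) prior with multinomial counts c, the posterior is Dirichlet(α + c) componentwise.
Counts are posterior − prior componentwise: 22−1=21, 30−10=20, 23−11=12.

counts (21, 20, 12)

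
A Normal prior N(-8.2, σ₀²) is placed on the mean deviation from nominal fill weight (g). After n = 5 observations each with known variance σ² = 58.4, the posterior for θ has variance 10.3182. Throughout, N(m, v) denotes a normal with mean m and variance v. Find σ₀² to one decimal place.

σ₀² = 88.5

Posterior precision equals prior precision plus data precision: 1/σ_n² = 1/σ₀² + n/σ².
So 1/σ₀² = 1/10.3182 − 5/58.4 = 0.096916 − 0.085616 = 0.011300.
Hence σ₀² = 1/0.011300 ≈ 88.5.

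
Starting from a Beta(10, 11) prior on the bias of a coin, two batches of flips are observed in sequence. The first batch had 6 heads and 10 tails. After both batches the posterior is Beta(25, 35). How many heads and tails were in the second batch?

9 heads and 14 tails

Sequential conjugate updates are equivalent to a single update on the pooled data, so total successes = posterior α − prior α and total failures = posterior β − prior β.
Total across both batches: 25−10=15 heads, 35−11=24 tails.
Subtract the first batch: 15−6=9 heads and 24−10=14 tails.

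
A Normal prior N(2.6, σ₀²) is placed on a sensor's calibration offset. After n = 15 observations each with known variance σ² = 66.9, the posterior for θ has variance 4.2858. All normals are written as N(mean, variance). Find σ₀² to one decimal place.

σ₀² = 109.7

For the Normal–Normal model with known σ², precisions add: τ_n = τ₀ + n/σ².
So 1/σ₀² = 1/4.2858 − 15/66.9 = 0.233329 − 0.224215 = 0.009114.
Hence σ₀² = 1/0.009114 ≈ 109.7.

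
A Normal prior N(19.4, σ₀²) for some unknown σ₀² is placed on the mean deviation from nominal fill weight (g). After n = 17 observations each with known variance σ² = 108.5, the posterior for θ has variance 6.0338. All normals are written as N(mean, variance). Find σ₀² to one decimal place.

For the Normal–Normal model with known σ², precisions add: τ_n = τ₀ + n/σ².
So 1/σ₀² = 1/6.0338 − 17/108.5 = 0.165733 − 0.156682 = 0.009051.
Hence σ₀² = 1/0.009051 ≈ 110.5.

σ₀² = 110.5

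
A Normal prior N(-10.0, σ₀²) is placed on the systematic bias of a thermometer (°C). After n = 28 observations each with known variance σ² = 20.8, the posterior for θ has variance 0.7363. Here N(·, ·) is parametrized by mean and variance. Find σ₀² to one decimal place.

σ₀² = 83.4

Posterior precision equals prior precision plus data precision: 1/σ_n² = 1/σ₀² + n/σ².
So 1/σ₀² = 1/0.7363 − 28/20.8 = 1.358142 − 1.346154 = 0.011988.
Hence σ₀² = 1/0.011988 ≈ 83.4.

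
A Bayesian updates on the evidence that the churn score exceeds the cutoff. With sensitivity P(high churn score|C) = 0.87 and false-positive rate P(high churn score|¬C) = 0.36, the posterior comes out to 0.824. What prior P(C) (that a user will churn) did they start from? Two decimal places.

In odds form, posterior odds = prior odds × likelihood ratio, so prior odds = posterior odds ÷ LR.
Posterior odds = 0.824/(1−0.824) = 4.6818. LR = 0.87/0.36 = 2.4167.
Prior odds = 4.6818/2.4167 = 1.9373, so P(C) = 1.9373/(1+1.9373) ≈ 0.66.

P(C) = 0.66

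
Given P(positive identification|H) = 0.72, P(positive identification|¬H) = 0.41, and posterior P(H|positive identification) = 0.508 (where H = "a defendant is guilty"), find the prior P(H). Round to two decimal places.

P(H) = 0.37

In odds form, posterior odds = prior odds × likelihood ratio, so prior odds = posterior odds ÷ LR.
Posterior odds = 0.508/(1−0.508) = 1.0325. LR = 0.72/0.41 = 1.7561.
Prior odds = 1.0325/1.7561 = 0.5880, so P(H) = 0.5880/(1+0.5880) ≈ 0.37.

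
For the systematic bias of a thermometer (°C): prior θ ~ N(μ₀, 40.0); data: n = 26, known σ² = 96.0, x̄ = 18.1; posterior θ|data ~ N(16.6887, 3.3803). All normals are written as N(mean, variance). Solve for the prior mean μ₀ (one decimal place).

With known observation variance, the Normal–Normal posterior has precision τ_n = τ₀ + n/σ² and mean μ_n = (τ₀μ₀ + (n/σ²)x̄)/τ_n.
Here τ₀ = 1/40.0 = 0.025000 and τ_data = 26/96.0 = 0.270833, so τ_n = 0.295833.
Rearranging for μ₀: μ₀ = (μ_n·τ_n − τ_data·x̄)/τ₀ = (16.6887·0.295833 − 0.270833·18.1) / 0.025000 = 0.034991/0.025000 ≈ 1.4.

μ₀ = 1.4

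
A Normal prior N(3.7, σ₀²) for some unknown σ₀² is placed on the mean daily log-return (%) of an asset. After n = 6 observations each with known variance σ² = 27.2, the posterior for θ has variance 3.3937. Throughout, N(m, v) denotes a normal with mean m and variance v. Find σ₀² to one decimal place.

Posterior precision equals prior precision plus data precision: 1/σ_n² = 1/σ₀² + n/σ².
So 1/σ₀² = 1/3.3937 − 6/27.2 = 0.294664 − 0.220588 = 0.074076.
Hence σ₀² = 1/0.074076 ≈ 13.5.

σ₀² = 13.5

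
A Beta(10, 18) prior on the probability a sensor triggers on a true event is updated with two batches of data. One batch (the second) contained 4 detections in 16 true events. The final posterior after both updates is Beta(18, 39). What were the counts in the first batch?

4 detections and 9 misses

Because Beta–binomial updating is additive in the counts, the combined data contributed (α_post−α_prior, β_post−β_prior) successes and failures.
Total across both batches: 18−10=8 detections, 39−18=21 misses.
Subtract the second batch: 8−4=4 detections and 21−12=9 misses.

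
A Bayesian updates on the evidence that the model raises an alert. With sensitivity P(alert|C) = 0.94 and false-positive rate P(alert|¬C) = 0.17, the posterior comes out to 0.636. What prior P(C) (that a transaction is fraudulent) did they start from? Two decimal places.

In odds form, posterior odds = prior odds × likelihood ratio, so prior odds = posterior odds ÷ LR.
Posterior odds = 0.636/(1−0.636) = 1.7473. LR = 0.94/0.17 = 5.5294.
Prior odds = 1.7473/5.5294 = 0.3160, so P(C) = 0.3160/(1+0.3160) ≈ 0.24.

P(C) = 0.24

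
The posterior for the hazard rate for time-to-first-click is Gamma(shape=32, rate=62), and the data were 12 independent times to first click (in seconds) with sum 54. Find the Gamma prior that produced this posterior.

Gamma–exponential conjugacy: posterior shape = α + n, posterior rate = β + Σtᵢ.
So α = 32 − 12 = 20 and β = 62 − 54 = 8.

Gamma(shape=20, rate=8)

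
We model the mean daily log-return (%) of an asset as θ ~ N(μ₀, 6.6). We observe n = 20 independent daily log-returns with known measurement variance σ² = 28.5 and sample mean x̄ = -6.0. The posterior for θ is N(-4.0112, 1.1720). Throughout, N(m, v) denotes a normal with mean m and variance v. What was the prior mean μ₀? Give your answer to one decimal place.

The posterior mean is a precision-weighted average: μ_n = (τ₀μ₀ + τ_data·x̄)/(τ₀+τ_data), with τ₀=1/σ₀² and τ_data=n/σ².
Here τ₀ = 1/6.6 = 0.151515 and τ_data = 20/28.5 = 0.701754, so τ_n = 0.853269.
Rearranging for μ₀: μ₀ = (μ_n·τ_n − τ_data·x̄)/τ₀ = (-4.0112·0.853269 − 0.701754·-6.0) / 0.151515 = 0.787891/0.151515 ≈ 5.2.

μ₀ = 5.2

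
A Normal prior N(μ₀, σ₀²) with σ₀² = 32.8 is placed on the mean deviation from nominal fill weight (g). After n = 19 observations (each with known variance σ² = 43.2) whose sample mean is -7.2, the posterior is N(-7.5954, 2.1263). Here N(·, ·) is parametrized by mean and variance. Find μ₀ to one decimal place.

The posterior mean is a precision-weighted average: μ_n = (τ₀μ₀ + τ_data·x̄)/(τ₀+τ_data), with τ₀=1/σ₀² and τ_data=n/σ².
Here τ₀ = 1/32.8 = 0.030488 and τ_data = 19/43.2 = 0.439815, so τ_n = 0.470303.
Rearranging for μ₀: μ₀ = (μ_n·τ_n − τ_data·x̄)/τ₀ = (-7.5954·0.470303 − 0.439815·-7.2) / 0.030488 = -0.405471/0.030488 ≈ -13.3.

μ₀ = -13.3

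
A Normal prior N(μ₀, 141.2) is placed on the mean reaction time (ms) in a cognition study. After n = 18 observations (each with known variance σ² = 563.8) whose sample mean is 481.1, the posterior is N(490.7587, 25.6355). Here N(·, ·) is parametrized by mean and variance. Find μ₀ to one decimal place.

With known observation variance, the Normal–Normal posterior has precision τ_n = τ₀ + n/σ² and mean μ_n = (τ₀μ₀ + (n/σ²)x̄)/τ_n.
Here τ₀ = 1/141.2 = 0.007082 and τ_data = 18/563.8 = 0.031926, so τ_n = 0.039008.
Rearranging for μ₀: μ₀ = (μ_n·τ_n − τ_data·x̄)/τ₀ = (490.7587·0.039008 − 0.031926·481.1) / 0.007082 = 3.783917/0.007082 ≈ 534.3.

μ₀ = 534.3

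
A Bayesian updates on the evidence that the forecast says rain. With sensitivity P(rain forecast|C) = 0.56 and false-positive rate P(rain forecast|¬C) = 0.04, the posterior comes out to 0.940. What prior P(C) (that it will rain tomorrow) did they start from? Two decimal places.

In odds form, posterior odds = prior odds × likelihood ratio, so prior odds = posterior odds ÷ LR.
Posterior odds = 0.940/(1−0.940) = 15.6667. LR = 0.56/0.04 = 14.0000.
Prior odds = 15.6667/14.0000 = 1.1191, so P(C) = 1.1191/(1+1.1191) ≈ 0.53.

P(C) = 0.53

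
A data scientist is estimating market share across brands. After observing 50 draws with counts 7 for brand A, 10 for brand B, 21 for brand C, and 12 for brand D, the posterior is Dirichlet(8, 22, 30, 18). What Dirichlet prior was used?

For a Dirichlet(α) prior with multinomial counts c, the posterior is Dirichlet(α + c) componentwise.
Subtract each count from the matching posterior parameter: 8−7=1, 22−10=12, 30−21=9, 18−12=6.

Dirichlet(1, 12, 9, 6)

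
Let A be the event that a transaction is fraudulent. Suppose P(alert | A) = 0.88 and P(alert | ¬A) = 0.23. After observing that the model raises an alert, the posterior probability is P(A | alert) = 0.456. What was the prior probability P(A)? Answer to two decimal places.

P(A) = 0.18

In odds form, posterior odds = prior odds × likelihood ratio, so prior odds = posterior odds ÷ LR.
Posterior odds = 0.456/(1−0.456) = 0.8382. LR = 0.88/0.23 = 3.8261.
Prior odds = 0.8382/3.8261 = 0.2191, so P(A) = 0.2191/(1+0.2191) ≈ 0.18.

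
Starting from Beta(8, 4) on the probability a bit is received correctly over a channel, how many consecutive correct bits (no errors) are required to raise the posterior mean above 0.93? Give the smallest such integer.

k = 46

After k correct bits and 0 errors the posterior is Beta(8+k, 4), with mean (8+k)/(8+4+k).
Set (8+k)/(12+k) > 0.93 and solve: k > (0.93·12 − 8)/(1 − 0.93) = 45.143.
The smallest integer exceeding 45.143 is 46, and checking k=46: (54)/(58) = 0.9310 > 0.93.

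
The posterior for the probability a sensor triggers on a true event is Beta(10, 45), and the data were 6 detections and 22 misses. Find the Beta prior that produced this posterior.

Under Beta–binomial conjugacy the posterior parameters are (α+s, β+f).
Subtract the data counts: 10−6=4, 45−22=23.

Beta(4, 23)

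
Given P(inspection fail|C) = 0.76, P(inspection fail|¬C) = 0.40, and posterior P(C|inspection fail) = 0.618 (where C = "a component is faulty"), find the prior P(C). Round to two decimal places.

P(C) = 0.46

Bayes' rule in odds form gives O(C|E) = O(C)·[P(E|C)/P(E|¬C)], hence O(C) = O(C|E)/LR.
Posterior odds = 0.618/(1−0.618) = 1.6178. LR = 0.76/0.40 = 1.9000.
Prior odds = 1.6178/1.9000 = 0.8515, so P(C) = 0.8515/(1+0.8515) ≈ 0.46.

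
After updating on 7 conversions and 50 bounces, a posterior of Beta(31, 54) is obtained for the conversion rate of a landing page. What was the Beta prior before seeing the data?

Beta(24, 4)

A Beta(α, β) prior with s successes and f failures in binomial data gives a Beta(α+s, β+f) posterior.
Subtract the data counts: 31−7=24, 54−50=4.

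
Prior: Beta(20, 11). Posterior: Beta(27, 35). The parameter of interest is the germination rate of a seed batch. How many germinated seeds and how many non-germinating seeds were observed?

Under Beta–binomial conjugacy the posterior parameters are (α+s, β+f).
Match parameters: s=27−20=7, f=35−11=24.

7 germinated seeds and 24 non-germinating seeds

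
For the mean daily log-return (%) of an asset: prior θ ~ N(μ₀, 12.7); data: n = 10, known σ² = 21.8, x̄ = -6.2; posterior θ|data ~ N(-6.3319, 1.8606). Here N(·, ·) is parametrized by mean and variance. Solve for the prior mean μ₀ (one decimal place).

μ₀ = -7.1

With known observation variance, the Normal–Normal posterior has precision τ_n = τ₀ + n/σ² and mean μ_n = (τ₀μ₀ + (n/σ²)x̄)/τ_n.
Here τ₀ = 1/12.7 = 0.078740 and τ_data = 10/21.8 = 0.458716, so τ_n = 0.537456.
Rearranging for μ₀: μ₀ = (μ_n·τ_n − τ_data·x̄)/τ₀ = (-6.3319·0.537456 − 0.458716·-6.2) / 0.078740 = -0.559078/0.078740 ≈ -7.1.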